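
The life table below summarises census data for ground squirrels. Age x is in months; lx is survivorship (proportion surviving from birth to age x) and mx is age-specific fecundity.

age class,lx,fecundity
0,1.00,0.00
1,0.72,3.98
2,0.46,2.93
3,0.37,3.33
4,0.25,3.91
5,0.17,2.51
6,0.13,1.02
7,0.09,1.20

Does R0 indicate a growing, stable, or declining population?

R0 = Σ lx·mx = 0 + 2.8656 + 1.3478 + 1.2321 + 0.9775 + 0.4267 + 0.1326 + 0.108 = 7.0903
R0 > 1, so the population is growing.

growing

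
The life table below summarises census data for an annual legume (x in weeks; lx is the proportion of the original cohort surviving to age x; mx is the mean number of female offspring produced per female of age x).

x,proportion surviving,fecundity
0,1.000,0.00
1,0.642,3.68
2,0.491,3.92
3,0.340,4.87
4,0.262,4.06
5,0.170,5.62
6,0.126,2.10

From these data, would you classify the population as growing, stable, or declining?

R0 = Σ lx·mx = 0 + 2.36256 + 1.92472 + 1.6558 + 1.06372 + 0.9554 + 0.2646 = 8.2268
R0 > 1, so the population is growing.

growing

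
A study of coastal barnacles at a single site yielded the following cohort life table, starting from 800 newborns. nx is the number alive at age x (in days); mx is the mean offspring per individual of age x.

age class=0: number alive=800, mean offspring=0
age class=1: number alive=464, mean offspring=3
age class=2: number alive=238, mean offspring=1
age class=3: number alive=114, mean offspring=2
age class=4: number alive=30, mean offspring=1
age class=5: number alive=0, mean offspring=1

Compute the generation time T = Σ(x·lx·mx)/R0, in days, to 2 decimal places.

1.42

lx = nx/n0 = nx/800: 1, 0.58, 0.2975, 0.1425, 0.0375, 0
lx·mx: 0, 1.74, 0.2975, 0.285, 0.0375, 0 → R0 = 2.36
x·lx·mx: 0, 1.74, 0.595, 0.855, 0.15, 0 → Σ = 3.34
T = 3.34 / 2.36 = 1.415254… → 1.42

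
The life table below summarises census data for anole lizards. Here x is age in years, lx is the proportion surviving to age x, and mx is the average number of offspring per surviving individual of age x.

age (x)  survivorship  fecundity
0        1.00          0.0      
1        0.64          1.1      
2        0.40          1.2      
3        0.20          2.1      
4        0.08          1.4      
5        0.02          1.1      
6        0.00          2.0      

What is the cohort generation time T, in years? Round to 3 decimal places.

2.003

lx·mx: 0, 0.704, 0.48, 0.42, 0.112, 0.022, 0 → R0 = 1.738
x·lx·mx: 0, 0.704, 0.96, 1.26, 0.448, 0.11, 0 → Σ = 3.482
T = 3.482 / 1.738 = 2.003452… → 2.003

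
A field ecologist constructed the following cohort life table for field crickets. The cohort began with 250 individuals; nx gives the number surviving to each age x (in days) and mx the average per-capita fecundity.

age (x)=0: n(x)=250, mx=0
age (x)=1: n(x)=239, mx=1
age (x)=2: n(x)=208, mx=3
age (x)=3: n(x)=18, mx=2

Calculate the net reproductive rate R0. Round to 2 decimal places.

3.60

lx = nx/n0 = nx/250: 1, 0.956, 0.832, 0.072
lx·mx by age: 0, 0.956, 2.496, 0.144
R0 = Σ lx·mx = 3.596 → 3.60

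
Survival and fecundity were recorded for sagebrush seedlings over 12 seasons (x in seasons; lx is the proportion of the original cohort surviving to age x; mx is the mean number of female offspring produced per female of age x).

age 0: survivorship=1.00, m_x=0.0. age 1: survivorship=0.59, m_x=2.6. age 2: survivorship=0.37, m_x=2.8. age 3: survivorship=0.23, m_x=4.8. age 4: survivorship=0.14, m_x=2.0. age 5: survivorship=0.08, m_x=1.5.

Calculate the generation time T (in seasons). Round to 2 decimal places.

lx·mx: 0, 1.534, 1.036, 1.104, 0.28, 0.12 → R0 = 4.074
x·lx·mx: 0, 1.534, 2.072, 3.312, 1.12, 0.6 → Σ = 8.638
T = 8.638 / 4.074 = 2.120275… → 2.12

2.12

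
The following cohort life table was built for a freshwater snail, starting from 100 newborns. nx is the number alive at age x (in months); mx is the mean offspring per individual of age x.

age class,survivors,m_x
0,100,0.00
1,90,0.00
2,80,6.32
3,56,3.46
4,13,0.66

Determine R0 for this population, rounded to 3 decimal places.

lx = nx/n0 = nx/100: 1, 0.9, 0.8, 0.56, 0.13
lx·mx by age: 0, 0, 5.056, 1.9376, 0.0858
R0 = Σ lx·mx = 7.0794 → 7.079

7.079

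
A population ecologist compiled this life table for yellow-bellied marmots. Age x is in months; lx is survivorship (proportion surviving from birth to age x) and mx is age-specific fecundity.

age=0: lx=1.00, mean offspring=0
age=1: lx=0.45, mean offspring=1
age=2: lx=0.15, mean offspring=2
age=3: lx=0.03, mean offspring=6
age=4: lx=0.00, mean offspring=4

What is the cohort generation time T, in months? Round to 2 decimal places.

1.71

lx·mx: 0, 0.45, 0.3, 0.18, 0 → R0 = 0.93
x·lx·mx: 0, 0.45, 0.6, 0.54, 0 → Σ = 1.59
T = 1.59 / 0.93 = 1.709677… → 1.71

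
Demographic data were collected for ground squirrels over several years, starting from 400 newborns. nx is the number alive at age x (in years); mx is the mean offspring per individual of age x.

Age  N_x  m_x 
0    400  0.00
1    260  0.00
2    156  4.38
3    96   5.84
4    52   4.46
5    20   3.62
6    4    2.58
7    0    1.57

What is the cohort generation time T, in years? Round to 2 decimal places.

2.82

lx = nx/n0 = nx/400: 1, 0.65, 0.39, 0.24, 0.13, 0.05, 0.01, 0
lx·mx: 0, 0, 1.7082, 1.4016, 0.5798, 0.181, 0.0258, 0 → R0 = 3.8964
x·lx·mx: 0, 0, 3.4164, 4.2048, 2.3192, 0.905, 0.1548, 0 → Σ = 11.0002
T = 11.0002 / 3.8964 = 2.82317… → 2.82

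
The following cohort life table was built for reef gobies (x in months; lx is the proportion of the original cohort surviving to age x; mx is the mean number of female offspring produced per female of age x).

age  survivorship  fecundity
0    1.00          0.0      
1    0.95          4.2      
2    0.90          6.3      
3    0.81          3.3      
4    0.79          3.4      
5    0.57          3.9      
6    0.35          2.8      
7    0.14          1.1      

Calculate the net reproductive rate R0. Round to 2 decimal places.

18.38

lx·mx by age: 0, 3.99, 5.67, 2.673, 2.686, 2.223, 0.98, 0.154
R0 = Σ lx·mx = 18.376 → 18.38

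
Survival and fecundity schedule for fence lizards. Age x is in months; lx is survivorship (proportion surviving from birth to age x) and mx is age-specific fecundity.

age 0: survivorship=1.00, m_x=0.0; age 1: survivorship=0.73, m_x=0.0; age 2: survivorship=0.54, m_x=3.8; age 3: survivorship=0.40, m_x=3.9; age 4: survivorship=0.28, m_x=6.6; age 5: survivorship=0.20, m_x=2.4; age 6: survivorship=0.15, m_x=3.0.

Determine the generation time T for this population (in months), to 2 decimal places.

lx·mx: 0, 0, 2.052, 1.56, 1.848, 0.48, 0.45 → R0 = 6.39
x·lx·mx: 0, 0, 4.104, 4.68, 7.392, 2.4, 2.7 → Σ = 21.276
T = 21.276 / 6.39 = 3.329577… → 3.33

3.33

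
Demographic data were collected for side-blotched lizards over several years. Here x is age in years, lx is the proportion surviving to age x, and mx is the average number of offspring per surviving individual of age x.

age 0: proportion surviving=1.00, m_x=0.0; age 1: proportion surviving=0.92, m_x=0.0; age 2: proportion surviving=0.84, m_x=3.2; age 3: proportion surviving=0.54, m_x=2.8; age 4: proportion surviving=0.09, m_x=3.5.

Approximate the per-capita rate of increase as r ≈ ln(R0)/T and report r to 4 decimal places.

R0 = Σ lx·mx = 0 + 0 + 2.688 + 1.512 + 0.315 = 4.515
Σ x·lx·mx = 11.172; T = 11.172/4.515 = 2.47442…
r ≈ ln(R0)/T = ln(4.515)/2.47442… = 0.609196… → 0.6092

0.6092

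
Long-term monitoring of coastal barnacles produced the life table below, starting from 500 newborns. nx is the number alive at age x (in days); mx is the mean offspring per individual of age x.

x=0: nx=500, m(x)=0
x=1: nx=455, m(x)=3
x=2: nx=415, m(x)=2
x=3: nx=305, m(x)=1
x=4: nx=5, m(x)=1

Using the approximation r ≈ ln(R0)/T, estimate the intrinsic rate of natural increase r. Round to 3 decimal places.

lx = nx/n0 = nx/500: 1, 0.91, 0.83, 0.61, 0.01
R0 = Σ lx·mx = 0 + 2.73 + 1.66 + 0.61 + 0.01 = 5.01
Σ x·lx·mx = 7.92; T = 7.92/5.01 = 1.58084…
r ≈ ln(R0)/T = ln(5.01)/1.58084… = 1.01936… → 1.019

1.019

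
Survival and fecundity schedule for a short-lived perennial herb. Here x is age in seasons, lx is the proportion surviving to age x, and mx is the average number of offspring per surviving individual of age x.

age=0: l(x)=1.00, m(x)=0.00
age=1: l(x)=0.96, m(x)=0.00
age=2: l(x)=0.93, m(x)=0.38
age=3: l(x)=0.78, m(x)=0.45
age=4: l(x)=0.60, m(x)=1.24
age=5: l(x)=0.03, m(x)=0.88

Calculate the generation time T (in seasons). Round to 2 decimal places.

3.30

lx·mx: 0, 0, 0.3534, 0.351, 0.744, 0.0264 → R0 = 1.4748
x·lx·mx: 0, 0, 0.7068, 1.053, 2.976, 0.132 → Σ = 4.8678
T = 4.8678 / 1.4748 = 3.300651… → 3.30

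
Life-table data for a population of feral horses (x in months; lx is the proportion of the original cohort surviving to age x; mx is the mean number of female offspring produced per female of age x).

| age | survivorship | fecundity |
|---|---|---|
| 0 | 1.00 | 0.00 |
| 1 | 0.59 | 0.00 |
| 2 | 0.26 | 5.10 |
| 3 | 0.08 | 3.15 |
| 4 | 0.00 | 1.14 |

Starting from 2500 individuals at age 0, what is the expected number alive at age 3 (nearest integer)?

Expected survivors = N0 · l_3 = 2500 × 0.08 = 200 → 200

200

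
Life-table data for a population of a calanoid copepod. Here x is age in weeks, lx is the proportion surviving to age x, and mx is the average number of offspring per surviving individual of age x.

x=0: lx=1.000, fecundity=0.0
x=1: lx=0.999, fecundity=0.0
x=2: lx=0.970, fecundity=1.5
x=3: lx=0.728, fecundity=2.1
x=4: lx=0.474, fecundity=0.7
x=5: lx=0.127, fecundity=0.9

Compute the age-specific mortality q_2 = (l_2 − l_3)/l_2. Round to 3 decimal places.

q_2 = (l_2 − l_3) / l_2 = (0.97 − 0.728) / 0.97
     = 0.242 / 0.97 = 0.249485… → 0.249

0.249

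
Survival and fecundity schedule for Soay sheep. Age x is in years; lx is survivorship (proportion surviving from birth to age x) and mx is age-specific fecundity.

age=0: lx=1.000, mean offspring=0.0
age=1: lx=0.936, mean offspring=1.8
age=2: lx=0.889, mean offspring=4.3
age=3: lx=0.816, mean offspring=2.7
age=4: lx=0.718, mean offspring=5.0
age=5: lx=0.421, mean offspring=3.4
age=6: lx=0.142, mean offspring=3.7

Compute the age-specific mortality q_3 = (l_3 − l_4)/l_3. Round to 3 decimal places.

q_3 = (l_3 − l_4) / l_3 = (0.816 − 0.718) / 0.816
     = 0.098 / 0.816 = 0.120098… → 0.120

0.120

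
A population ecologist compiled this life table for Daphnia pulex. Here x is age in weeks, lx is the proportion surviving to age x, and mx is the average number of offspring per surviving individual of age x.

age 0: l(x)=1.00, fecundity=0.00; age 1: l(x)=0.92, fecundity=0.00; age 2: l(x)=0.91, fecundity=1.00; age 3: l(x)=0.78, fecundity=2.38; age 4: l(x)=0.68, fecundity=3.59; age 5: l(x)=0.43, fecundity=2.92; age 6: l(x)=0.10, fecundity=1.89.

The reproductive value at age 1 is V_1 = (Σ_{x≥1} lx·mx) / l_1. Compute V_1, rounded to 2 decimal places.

lx·mx for x ≥ 1: 0, 0.91, 1.8564, 2.4412, 1.2556, 0.189 → sum = 6.6522
V_1 = 6.6522 / l_1 = 6.6522 / 0.92 = 7.230652… → 7.23

7.23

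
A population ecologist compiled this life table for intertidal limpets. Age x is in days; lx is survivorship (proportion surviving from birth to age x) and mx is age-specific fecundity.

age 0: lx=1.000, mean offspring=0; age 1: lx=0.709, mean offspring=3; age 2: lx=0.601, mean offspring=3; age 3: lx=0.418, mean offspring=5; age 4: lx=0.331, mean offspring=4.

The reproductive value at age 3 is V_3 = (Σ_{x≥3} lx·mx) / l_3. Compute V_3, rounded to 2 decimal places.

lx·mx for x ≥ 3: 2.09, 1.324 → sum = 3.414
V_3 = 3.414 / l_3 = 3.414 / 0.418 = 8.167464… → 8.17

8.17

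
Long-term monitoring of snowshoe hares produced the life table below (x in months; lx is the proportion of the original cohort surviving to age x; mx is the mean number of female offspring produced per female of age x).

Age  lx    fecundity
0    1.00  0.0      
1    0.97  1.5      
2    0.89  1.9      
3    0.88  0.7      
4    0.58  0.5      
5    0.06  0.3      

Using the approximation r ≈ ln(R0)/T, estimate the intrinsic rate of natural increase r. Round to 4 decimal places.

R0 = Σ lx·mx = 0 + 1.455 + 1.691 + 0.616 + 0.29 + 0.018 = 4.07
Σ x·lx·mx = 7.935; T = 7.935/4.07 = 1.94963…
r ≈ ln(R0)/T = ln(4.07)/1.94963… = 0.719953… → 0.7200

0.7200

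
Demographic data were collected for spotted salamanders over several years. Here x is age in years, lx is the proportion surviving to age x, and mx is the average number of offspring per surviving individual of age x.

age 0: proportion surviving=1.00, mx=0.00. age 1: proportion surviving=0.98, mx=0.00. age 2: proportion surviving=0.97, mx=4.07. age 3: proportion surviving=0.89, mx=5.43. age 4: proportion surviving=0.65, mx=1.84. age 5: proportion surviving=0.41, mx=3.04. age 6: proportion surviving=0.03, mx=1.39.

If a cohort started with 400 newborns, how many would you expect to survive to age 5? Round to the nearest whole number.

Expected survivors = N0 · l_5 = 400 × 0.41 = 164 → 164

164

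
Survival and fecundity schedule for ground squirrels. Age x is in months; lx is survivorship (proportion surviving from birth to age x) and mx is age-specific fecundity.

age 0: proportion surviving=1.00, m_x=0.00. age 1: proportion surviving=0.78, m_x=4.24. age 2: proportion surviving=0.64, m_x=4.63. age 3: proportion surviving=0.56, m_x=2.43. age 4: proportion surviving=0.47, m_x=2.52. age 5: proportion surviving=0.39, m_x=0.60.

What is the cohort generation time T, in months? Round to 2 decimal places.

lx·mx: 0, 3.3072, 2.9632, 1.3608, 1.1844, 0.234 → R0 = 9.0496
x·lx·mx: 0, 3.3072, 5.9264, 4.0824, 4.7376, 1.17 → Σ = 19.2236
T = 19.2236 / 9.0496 = 2.124249… → 2.12

2.12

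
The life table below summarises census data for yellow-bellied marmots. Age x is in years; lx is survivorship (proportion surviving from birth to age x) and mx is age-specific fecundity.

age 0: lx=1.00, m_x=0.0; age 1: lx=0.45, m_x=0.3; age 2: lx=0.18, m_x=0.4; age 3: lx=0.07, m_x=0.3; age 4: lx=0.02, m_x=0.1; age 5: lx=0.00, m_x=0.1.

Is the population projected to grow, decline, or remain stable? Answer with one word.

R0 = Σ lx·mx = 0 + 0.135 + 0.072 + 0.021 + 0.002 + 0 = 0.23
R0 < 1, so the population is declining.

declining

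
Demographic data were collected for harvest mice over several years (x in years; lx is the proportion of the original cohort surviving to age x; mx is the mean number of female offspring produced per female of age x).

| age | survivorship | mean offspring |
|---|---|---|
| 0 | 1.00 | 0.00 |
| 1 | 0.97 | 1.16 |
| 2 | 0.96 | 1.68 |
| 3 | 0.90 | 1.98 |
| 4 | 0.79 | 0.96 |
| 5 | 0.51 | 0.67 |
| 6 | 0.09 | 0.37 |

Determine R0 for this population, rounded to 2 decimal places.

5.65

lx·mx by age: 0, 1.1252, 1.6128, 1.782, 0.7584, 0.3417, 0.0333
R0 = Σ lx·mx = 5.6534 → 5.65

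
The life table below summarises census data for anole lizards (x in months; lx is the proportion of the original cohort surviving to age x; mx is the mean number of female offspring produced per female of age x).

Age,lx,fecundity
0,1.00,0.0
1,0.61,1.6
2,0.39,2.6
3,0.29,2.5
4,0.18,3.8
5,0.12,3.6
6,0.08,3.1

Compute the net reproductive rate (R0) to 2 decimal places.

4.08

lx·mx by age: 0, 0.976, 1.014, 0.725, 0.684, 0.432, 0.248
R0 = Σ lx·mx = 4.079 → 4.08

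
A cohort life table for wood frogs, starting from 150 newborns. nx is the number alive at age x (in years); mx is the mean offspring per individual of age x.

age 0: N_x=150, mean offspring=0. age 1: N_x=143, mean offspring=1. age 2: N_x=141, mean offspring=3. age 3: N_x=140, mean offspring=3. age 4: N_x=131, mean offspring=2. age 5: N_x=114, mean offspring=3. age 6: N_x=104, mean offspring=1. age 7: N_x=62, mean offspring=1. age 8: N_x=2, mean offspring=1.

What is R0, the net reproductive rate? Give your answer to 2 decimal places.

11.72

lx = nx/n0 = nx/150: 1, 0.95333…, 0.94, 0.93333…, 0.87333…, 0.76, 0.69333…, 0.41333…, 0.01333…
lx·mx by age: 0, 0.953333…, 2.82, 2.8…, 1.746667…, 2.28, 0.693333…, 0.413333…, 0.013333…
R0 = Σ lx·mx = 11.72… → 11.72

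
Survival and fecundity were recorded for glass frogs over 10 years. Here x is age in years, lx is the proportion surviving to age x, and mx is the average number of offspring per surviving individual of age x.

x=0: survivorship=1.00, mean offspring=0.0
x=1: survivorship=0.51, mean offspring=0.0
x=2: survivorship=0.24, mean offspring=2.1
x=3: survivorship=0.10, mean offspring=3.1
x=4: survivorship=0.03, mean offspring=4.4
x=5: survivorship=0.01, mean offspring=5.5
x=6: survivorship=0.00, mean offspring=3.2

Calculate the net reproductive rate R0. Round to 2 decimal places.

lx·mx by age: 0, 0, 0.504, 0.31, 0.132, 0.055, 0
R0 = Σ lx·mx = 1.001 → 1.00

1.00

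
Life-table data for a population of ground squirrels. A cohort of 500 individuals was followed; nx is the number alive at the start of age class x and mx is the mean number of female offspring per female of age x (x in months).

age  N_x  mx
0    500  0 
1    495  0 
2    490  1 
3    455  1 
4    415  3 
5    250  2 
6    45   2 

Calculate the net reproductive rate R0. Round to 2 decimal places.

5.56

lx = nx/n0 = nx/500: 1, 0.99, 0.98, 0.91, 0.83, 0.5, 0.09
lx·mx by age: 0, 0, 0.98, 0.91, 2.49, 1, 0.18
R0 = Σ lx·mx = 5.56 → 5.56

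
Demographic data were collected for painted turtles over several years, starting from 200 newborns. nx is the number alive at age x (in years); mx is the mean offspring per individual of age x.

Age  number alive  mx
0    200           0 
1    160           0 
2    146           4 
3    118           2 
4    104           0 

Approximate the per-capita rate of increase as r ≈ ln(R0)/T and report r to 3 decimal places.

0.617

lx = nx/n0 = nx/200: 1, 0.8, 0.73, 0.59, 0.52
R0 = Σ lx·mx = 0 + 0 + 2.92 + 1.18 + 0 = 4.1
Σ x·lx·mx = 9.38; T = 9.38/4.1 = 2.2878…
r ≈ ln(R0)/T = ln(4.1)/2.2878… = 0.61674… → 0.617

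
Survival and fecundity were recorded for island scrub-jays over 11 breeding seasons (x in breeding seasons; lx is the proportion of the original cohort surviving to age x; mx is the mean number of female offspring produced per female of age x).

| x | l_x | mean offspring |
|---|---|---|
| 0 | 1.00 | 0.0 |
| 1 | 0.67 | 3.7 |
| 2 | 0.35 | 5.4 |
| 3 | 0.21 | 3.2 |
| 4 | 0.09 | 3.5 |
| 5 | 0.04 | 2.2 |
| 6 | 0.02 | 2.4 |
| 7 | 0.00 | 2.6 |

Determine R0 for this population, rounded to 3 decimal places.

lx·mx by age: 0, 2.479, 1.89, 0.672, 0.315, 0.088, 0.048, 0
R0 = Σ lx·mx = 5.492 → 5.492

5.492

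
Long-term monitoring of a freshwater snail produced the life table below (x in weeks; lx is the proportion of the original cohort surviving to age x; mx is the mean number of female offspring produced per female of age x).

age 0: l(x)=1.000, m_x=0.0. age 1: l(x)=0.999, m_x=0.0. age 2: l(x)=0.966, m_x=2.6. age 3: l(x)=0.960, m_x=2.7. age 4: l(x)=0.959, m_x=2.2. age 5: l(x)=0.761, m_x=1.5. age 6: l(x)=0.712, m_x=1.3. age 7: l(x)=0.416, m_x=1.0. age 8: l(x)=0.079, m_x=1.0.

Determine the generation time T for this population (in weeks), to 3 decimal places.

3.687

lx·mx: 0, 0, 2.5116, 2.592, 2.1098, 1.1415, 0.9256, 0.416, 0.079 → R0 = 9.7755
x·lx·mx: 0, 0, 5.0232, 7.776, 8.4392, 5.7075, 5.5536, 2.912, 0.632 → Σ = 36.0435
T = 36.0435 / 9.7755 = 3.687126… → 3.687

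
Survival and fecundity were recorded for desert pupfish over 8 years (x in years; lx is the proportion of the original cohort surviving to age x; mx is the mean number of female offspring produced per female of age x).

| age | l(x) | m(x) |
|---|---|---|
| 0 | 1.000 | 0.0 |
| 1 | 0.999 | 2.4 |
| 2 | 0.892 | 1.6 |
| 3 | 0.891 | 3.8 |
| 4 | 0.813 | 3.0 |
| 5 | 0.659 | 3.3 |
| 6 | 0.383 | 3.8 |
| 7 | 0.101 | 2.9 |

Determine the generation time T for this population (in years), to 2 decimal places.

3.45

lx·mx: 0, 2.3976, 1.4272, 3.3858, 2.439, 2.1747, 1.4554, 0.2929 → R0 = 13.5726
x·lx·mx: 0, 2.3976, 2.8544, 10.1574, 9.756, 10.8735, 8.7324, 2.0503 → Σ = 46.8216
T = 46.8216 / 13.5726 = 3.449715… → 3.45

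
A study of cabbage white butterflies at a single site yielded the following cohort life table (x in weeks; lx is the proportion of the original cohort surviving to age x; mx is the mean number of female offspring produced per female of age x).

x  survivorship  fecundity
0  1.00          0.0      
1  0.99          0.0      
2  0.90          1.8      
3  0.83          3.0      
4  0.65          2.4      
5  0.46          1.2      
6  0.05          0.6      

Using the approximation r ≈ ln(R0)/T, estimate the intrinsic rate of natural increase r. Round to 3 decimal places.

R0 = Σ lx·mx = 0 + 0 + 1.62 + 2.49 + 1.56 + 0.552 + 0.03 = 6.252
Σ x·lx·mx = 19.89; T = 19.89/6.252 = 3.18138…
r ≈ ln(R0)/T = ln(6.252)/3.18138… = 0.57613… → 0.576

0.576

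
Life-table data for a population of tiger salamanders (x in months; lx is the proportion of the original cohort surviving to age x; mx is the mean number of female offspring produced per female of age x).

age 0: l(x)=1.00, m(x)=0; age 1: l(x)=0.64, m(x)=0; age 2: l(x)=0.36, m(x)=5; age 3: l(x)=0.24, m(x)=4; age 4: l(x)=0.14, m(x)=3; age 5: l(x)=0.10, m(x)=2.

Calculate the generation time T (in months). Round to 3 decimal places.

lx·mx: 0, 0, 1.8, 0.96, 0.42, 0.2 → R0 = 3.38
x·lx·mx: 0, 0, 3.6, 2.88, 1.68, 1 → Σ = 9.16
T = 9.16 / 3.38 = 2.710059… → 2.710

2.710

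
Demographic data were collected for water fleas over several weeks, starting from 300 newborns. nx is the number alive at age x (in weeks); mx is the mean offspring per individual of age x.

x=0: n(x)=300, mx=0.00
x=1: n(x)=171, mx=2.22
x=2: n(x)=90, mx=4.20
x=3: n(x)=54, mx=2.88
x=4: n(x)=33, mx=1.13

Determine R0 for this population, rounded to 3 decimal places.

3.168

lx = nx/n0 = nx/300: 1, 0.57, 0.3, 0.18, 0.11
lx·mx by age: 0, 1.2654, 1.26, 0.5184, 0.1243
R0 = Σ lx·mx = 3.1681 → 3.168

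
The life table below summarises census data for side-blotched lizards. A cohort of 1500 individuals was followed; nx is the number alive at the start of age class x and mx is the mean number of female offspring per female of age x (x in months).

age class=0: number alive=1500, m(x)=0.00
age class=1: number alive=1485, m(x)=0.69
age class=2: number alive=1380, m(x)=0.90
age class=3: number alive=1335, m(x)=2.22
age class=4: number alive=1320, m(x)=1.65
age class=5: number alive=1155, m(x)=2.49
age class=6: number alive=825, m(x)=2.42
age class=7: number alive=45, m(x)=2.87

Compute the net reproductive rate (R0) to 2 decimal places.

lx = nx/n0 = nx/1500: 1, 0.99, 0.92, 0.89, 0.88, 0.77, 0.55, 0.03
lx·mx by age: 0, 0.6831, 0.828, 1.9758, 1.452, 1.9173, 1.331, 0.0861
R0 = Σ lx·mx = 8.2733 → 8.27

8.27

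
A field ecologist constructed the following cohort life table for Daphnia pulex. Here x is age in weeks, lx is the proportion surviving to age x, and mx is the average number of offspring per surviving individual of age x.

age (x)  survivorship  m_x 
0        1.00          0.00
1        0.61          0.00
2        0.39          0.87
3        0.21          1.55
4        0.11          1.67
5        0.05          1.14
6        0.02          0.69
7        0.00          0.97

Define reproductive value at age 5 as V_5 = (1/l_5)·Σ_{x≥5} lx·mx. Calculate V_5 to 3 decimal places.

1.416

lx·mx for x ≥ 5: 0.057, 0.0138, 0 → sum = 0.0708
V_5 = 0.0708 / l_5 = 0.0708 / 0.05 = 1.416 → 1.416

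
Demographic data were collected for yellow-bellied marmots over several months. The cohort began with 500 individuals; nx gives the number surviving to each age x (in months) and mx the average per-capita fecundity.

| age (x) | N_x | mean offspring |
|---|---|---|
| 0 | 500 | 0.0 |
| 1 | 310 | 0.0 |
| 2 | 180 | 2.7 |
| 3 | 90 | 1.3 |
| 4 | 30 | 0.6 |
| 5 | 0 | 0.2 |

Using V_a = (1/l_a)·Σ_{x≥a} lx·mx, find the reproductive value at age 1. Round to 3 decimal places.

2.003

lx = nx/n0 = nx/500: 1, 0.62, 0.36, 0.18, 0.06, 0
lx·mx for x ≥ 1: 0, 0.972, 0.234, 0.036, 0 → sum = 1.242
V_1 = 1.242 / l_1 = 1.242 / 0.62 = 2.003226… → 2.003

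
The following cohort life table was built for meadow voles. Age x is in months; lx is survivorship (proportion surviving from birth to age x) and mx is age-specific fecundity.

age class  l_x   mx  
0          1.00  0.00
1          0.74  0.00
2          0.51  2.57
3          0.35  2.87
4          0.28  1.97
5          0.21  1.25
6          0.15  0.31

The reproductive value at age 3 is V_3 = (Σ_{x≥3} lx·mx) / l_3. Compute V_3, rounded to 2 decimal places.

lx·mx for x ≥ 3: 1.0045, 0.5516, 0.2625, 0.0465 → sum = 1.8651
V_3 = 1.8651 / l_3 = 1.8651 / 0.35 = 5.328857… → 5.33

5.33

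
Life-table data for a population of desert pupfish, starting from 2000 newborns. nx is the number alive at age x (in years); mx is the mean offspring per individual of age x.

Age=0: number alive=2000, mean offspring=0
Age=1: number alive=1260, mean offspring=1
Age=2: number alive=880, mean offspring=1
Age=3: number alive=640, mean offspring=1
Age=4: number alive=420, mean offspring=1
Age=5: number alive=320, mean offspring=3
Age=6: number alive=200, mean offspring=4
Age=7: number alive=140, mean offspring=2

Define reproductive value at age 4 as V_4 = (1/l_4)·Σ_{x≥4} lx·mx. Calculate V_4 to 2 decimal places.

lx = nx/n0 = nx/2000: 1, 0.63, 0.44, 0.32, 0.21, 0.16, 0.1, 0.07
lx·mx for x ≥ 4: 0.21, 0.48, 0.4, 0.14 → sum = 1.23
V_4 = 1.23 / l_4 = 1.23 / 0.21 = 5.857143… → 5.86

5.86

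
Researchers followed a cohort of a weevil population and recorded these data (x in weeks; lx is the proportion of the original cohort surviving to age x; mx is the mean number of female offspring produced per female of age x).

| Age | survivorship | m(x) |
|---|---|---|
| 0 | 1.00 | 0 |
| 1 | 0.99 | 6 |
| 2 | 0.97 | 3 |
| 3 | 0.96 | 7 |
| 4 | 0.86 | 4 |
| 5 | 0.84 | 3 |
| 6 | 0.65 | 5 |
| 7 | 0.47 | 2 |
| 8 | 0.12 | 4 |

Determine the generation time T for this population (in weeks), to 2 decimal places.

lx·mx: 0, 5.94, 2.91, 6.72, 3.44, 2.52, 3.25, 0.94, 0.48 → R0 = 26.2
x·lx·mx: 0, 5.94, 5.82, 20.16, 13.76, 12.6, 19.5, 6.58, 3.84 → Σ = 88.2
T = 88.2 / 26.2 = 3.366412… → 3.37

3.37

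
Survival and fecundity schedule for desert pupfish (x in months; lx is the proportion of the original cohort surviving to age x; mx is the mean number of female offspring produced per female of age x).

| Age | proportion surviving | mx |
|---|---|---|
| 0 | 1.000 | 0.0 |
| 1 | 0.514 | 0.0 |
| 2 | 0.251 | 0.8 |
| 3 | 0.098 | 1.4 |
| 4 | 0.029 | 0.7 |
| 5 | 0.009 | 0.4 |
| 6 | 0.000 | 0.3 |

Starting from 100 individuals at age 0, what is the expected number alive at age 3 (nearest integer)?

Expected survivors = N0 · l_3 = 100 × 0.098 = 9.8 → 10

10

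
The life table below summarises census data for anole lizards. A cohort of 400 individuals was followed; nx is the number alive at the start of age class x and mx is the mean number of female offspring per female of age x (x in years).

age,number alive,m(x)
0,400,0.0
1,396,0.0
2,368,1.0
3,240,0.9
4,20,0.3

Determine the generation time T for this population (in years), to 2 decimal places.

2.39

lx = nx/n0 = nx/400: 1, 0.99, 0.92, 0.6, 0.05
lx·mx: 0, 0, 0.92, 0.54, 0.015 → R0 = 1.475
x·lx·mx: 0, 0, 1.84, 1.62, 0.06 → Σ = 3.52
T = 3.52 / 1.475 = 2.386441… → 2.39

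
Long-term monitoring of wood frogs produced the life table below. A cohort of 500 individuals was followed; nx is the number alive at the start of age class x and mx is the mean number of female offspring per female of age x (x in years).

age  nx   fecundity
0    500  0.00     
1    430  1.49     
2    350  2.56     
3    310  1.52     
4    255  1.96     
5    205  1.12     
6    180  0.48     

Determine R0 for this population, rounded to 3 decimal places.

lx = nx/n0 = nx/500: 1, 0.86, 0.7, 0.62, 0.51, 0.41, 0.36
lx·mx by age: 0, 1.2814, 1.792, 0.9424, 0.9996, 0.4592, 0.1728
R0 = Σ lx·mx = 5.6474 → 5.647

5.647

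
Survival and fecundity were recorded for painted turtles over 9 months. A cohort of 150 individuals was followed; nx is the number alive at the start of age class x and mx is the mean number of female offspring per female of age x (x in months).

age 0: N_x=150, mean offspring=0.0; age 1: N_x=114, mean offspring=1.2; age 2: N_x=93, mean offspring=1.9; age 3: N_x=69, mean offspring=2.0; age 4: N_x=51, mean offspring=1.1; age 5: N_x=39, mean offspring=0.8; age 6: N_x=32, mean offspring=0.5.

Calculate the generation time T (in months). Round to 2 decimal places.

2.49

lx = nx/n0 = nx/150: 1, 0.76, 0.62, 0.46, 0.34, 0.26, 0.21333…
lx·mx: 0, 0.912, 1.178, 0.92, 0.374, 0.208, 0.106667… → R0 = 3.698667…
x·lx·mx: 0, 0.912, 2.356, 2.76, 1.496, 1.04, 0.64… → Σ = 9.204…
T = 9.204… / 3.698667… = 2.488464… → 2.49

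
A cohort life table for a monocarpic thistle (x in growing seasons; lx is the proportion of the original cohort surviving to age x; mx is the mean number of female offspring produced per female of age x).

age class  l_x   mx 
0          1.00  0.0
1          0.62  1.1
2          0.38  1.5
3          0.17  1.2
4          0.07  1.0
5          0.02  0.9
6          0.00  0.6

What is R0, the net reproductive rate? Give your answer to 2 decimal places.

1.54

lx·mx by age: 0, 0.682, 0.57, 0.204, 0.07, 0.018, 0
R0 = Σ lx·mx = 1.544 → 1.54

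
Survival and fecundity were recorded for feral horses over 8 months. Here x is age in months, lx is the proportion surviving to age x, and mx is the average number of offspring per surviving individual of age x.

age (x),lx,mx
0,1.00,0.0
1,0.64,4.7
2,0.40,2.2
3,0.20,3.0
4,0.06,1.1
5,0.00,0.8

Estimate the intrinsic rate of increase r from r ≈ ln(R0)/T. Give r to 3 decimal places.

R0 = Σ lx·mx = 0 + 3.008 + 0.88 + 0.6 + 0.066 + 0 = 4.554
Σ x·lx·mx = 6.832; T = 6.832/4.554 = 1.50022…
r ≈ ln(R0)/T = ln(4.554)/1.50022… = 1.01052… → 1.011

1.011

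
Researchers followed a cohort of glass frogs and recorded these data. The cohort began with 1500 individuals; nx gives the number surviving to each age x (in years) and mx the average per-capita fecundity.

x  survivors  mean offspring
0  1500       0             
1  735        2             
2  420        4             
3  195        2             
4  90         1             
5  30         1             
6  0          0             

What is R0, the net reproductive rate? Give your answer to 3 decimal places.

lx = nx/n0 = nx/1500: 1, 0.49, 0.28, 0.13, 0.06, 0.02, 0
lx·mx by age: 0, 0.98, 1.12, 0.26, 0.06, 0.02, 0
R0 = Σ lx·mx = 2.44 → 2.440

2.440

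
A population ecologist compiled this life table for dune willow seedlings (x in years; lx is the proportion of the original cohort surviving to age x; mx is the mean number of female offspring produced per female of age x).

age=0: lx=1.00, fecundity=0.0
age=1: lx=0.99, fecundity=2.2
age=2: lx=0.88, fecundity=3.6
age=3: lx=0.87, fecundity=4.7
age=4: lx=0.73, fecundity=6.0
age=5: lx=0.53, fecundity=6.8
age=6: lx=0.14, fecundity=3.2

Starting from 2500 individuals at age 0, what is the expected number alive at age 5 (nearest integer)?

Expected survivors = N0 · l_5 = 2500 × 0.53 = 1325 → 1325

1325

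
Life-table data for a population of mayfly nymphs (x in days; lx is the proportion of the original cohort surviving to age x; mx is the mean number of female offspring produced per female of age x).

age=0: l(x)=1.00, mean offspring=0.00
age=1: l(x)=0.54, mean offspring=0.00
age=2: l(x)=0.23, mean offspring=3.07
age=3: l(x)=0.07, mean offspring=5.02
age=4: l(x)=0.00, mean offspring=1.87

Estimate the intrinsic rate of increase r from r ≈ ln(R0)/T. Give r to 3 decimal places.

0.024

R0 = Σ lx·mx = 0 + 0 + 0.7061 + 0.3514 + 0 = 1.0575
Σ x·lx·mx = 2.4664; T = 2.4664/1.0575 = 2.33229…
r ≈ ln(R0)/T = ln(1.0575)/2.33229… = 0.02397… → 0.024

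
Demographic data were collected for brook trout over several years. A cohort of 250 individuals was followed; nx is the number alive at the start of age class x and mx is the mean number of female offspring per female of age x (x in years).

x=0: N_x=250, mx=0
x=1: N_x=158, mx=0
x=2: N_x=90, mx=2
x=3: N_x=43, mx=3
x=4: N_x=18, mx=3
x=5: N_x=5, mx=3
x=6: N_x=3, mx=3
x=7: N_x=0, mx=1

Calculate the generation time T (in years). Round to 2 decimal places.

2.82

lx = nx/n0 = nx/250: 1, 0.632, 0.36, 0.172, 0.072, 0.02, 0.012, 0
lx·mx: 0, 0, 0.72, 0.516, 0.216, 0.06, 0.036, 0 → R0 = 1.548
x·lx·mx: 0, 0, 1.44, 1.548, 0.864, 0.3, 0.216, 0 → Σ = 4.368
T = 4.368 / 1.548 = 2.821705… → 2.82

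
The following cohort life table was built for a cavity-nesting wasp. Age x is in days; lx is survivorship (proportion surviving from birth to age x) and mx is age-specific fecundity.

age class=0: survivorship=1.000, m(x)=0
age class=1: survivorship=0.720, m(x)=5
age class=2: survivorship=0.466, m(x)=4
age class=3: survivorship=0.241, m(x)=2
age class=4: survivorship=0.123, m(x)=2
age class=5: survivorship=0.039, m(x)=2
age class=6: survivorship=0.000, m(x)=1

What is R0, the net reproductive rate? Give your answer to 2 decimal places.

6.27

lx·mx by age: 0, 3.6, 1.864, 0.482, 0.246, 0.078, 0
R0 = Σ lx·mx = 6.27 → 6.27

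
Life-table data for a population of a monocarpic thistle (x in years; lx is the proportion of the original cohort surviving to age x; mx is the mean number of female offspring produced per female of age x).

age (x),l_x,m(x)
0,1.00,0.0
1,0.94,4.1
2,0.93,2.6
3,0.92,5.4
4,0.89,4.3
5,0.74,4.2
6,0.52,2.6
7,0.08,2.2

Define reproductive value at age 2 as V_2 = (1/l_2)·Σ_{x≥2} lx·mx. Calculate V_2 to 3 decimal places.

lx·mx for x ≥ 2: 2.418, 4.968, 3.827, 3.108, 1.352, 0.176 → sum = 15.849
V_2 = 15.849 / l_2 = 15.849 / 0.93 = 17.041935… → 17.042

17.042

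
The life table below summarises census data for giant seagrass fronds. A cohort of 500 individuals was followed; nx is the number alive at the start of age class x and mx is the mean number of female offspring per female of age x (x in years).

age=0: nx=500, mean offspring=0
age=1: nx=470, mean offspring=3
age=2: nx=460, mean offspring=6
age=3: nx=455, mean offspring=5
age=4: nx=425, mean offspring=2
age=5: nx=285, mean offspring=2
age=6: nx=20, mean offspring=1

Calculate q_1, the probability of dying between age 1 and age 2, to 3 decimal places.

lx = nx/n0 = nx/500: 1, 0.94, 0.92, 0.91, 0.85, 0.57, 0.04
q_1 = (l_1 − l_2) / l_1 = (0.94 − 0.92) / 0.94
     = 0.02 / 0.94 = 0.021277… → 0.021

0.021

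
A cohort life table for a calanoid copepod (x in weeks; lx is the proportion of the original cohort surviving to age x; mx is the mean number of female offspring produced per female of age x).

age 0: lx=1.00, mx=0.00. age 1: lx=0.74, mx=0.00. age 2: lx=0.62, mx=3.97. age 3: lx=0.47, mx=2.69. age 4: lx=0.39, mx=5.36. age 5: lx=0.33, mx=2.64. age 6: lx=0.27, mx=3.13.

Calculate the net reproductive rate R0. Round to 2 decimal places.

7.53

lx·mx by age: 0, 0, 2.4614, 1.2643, 2.0904, 0.8712, 0.8451
R0 = Σ lx·mx = 7.5324 → 7.53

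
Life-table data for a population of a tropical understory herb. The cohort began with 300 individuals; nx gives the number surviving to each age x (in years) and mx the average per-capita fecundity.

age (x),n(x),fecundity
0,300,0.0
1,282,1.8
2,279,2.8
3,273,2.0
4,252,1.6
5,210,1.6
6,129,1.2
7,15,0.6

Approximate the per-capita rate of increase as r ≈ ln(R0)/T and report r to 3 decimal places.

lx = nx/n0 = nx/300: 1, 0.94, 0.93, 0.91, 0.84, 0.7, 0.43, 0.05
R0 = Σ lx·mx = 0 + 1.692 + 2.604 + 1.82 + 1.344 + 1.12 + 0.516 + 0.03 = 9.126
Σ x·lx·mx = 26.642; T = 26.642/9.126 = 2.91935…
r ≈ ln(R0)/T = ln(9.126)/2.91935… = 0.7574… → 0.757

0.757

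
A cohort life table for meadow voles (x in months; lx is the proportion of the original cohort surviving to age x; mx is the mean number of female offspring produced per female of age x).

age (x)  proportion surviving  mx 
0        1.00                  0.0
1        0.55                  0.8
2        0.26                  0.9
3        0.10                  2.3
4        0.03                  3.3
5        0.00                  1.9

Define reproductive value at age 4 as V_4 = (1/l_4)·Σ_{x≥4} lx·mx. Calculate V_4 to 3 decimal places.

3.300

lx·mx for x ≥ 4: 0.099, 0 → sum = 0.099
V_4 = 0.099 / l_4 = 0.099 / 0.03 = 3.3 → 3.300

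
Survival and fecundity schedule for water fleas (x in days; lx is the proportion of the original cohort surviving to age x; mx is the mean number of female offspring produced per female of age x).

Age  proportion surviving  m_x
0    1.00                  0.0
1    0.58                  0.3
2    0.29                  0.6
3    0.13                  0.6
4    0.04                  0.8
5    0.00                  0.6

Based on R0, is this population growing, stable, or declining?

declining

R0 = Σ lx·mx = 0 + 0.174 + 0.174 + 0.078 + 0.032 + 0 = 0.458
R0 < 1, so the population is declining.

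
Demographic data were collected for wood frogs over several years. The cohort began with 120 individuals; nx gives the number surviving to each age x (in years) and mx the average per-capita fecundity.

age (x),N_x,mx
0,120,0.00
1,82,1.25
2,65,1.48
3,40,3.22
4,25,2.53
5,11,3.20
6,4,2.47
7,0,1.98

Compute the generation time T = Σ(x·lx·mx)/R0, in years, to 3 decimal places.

2.684

lx = nx/n0 = nx/120: 1, 0.68333…, 0.54167…, 0.33333…, 0.20833…, 0.09167…, 0.03333…, 0
lx·mx: 0, 0.854167…, 0.801667…, 1.073333…, 0.527083…, 0.293333…, 0.082333…, 0 → R0 = 3.631917…
x·lx·mx: 0, 0.854167…, 1.603333…, 3.22…, 2.108333…, 1.466667…, 0.494…, 0 → Σ = 9.7465…
T = 9.7465… / 3.631917… = 2.683569… → 2.684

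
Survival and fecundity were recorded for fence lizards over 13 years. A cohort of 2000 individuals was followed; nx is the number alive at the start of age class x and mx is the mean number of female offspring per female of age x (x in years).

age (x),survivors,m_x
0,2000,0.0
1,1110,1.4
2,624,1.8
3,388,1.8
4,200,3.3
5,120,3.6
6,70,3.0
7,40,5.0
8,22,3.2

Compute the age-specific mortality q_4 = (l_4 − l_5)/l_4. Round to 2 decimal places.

0.40

lx = nx/n0 = nx/2000: 1, 0.555, 0.312, 0.194, 0.1, 0.06, 0.035, 0.02, 0.011
q_4 = (l_4 − l_5) / l_4 = (0.1 − 0.06) / 0.1
     = 0.04 / 0.1 = 0.4 → 0.40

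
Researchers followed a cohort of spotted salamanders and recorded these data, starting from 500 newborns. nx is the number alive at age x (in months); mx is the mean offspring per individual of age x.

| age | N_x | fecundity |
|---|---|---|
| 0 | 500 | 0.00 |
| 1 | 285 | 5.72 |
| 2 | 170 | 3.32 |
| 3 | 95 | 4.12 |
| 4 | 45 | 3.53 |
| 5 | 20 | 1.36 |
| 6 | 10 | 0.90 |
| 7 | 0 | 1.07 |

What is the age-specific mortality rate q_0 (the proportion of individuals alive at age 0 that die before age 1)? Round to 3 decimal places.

0.430

lx = nx/n0 = nx/500: 1, 0.57, 0.34, 0.19, 0.09, 0.04, 0.02, 0
q_0 = (l_0 − l_1) / l_0 = (1 − 0.57) / 1
     = 0.43 / 1 = 0.43 → 0.430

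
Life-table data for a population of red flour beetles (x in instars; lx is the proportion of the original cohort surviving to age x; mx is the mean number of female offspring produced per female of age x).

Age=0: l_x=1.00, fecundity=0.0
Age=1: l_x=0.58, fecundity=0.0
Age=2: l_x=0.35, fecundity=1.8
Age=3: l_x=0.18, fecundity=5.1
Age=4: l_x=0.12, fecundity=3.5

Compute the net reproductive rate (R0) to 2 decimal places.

lx·mx by age: 0, 0, 0.63, 0.918, 0.42
R0 = Σ lx·mx = 1.968 → 1.97

1.97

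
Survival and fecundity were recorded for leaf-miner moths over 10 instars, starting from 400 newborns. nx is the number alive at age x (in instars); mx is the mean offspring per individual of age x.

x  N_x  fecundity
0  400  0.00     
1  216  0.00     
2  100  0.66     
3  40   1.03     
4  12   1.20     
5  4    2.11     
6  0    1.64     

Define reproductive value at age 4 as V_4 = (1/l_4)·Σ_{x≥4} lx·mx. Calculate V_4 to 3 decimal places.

lx = nx/n0 = nx/400: 1, 0.54, 0.25, 0.1, 0.03, 0.01, 0
lx·mx for x ≥ 4: 0.036, 0.0211, 0 → sum = 0.0571
V_4 = 0.0571 / l_4 = 0.0571 / 0.03 = 1.903333… → 1.903

1.903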